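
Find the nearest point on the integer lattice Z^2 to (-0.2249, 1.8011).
(0, 2)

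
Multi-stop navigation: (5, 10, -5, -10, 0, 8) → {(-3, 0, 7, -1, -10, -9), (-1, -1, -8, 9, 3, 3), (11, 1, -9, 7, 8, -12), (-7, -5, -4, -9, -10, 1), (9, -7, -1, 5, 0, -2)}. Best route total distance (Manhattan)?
206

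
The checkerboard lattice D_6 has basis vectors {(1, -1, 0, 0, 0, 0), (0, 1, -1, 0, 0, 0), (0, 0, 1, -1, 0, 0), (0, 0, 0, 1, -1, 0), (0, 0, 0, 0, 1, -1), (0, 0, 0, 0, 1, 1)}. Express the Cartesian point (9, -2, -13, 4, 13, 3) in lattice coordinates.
9b₁ + 7b₂ - 6b₃ - 2b₄ + 4b₅ + 7b₆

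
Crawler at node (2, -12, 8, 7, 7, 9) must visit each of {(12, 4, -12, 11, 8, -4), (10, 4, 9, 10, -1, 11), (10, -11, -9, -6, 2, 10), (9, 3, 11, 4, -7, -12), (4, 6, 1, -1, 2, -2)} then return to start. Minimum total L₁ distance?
264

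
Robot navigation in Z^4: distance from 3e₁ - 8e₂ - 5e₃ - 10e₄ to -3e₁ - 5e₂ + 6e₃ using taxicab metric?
30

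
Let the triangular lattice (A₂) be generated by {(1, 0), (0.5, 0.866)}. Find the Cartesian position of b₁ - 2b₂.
(0, -1.732)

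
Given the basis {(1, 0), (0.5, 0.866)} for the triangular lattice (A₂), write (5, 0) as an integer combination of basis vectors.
5b₁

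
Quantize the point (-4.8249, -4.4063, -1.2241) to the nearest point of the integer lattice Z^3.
(-5, -4, -1)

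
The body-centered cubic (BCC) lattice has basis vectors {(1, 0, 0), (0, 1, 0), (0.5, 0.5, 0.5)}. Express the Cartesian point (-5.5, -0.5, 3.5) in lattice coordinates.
-9b₁ - 4b₂ + 7b₃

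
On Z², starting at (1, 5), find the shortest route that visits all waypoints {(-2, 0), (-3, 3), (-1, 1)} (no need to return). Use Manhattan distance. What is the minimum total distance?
12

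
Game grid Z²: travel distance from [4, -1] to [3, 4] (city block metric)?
6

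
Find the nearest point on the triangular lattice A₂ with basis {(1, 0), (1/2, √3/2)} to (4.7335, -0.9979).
(4.5, -0.866)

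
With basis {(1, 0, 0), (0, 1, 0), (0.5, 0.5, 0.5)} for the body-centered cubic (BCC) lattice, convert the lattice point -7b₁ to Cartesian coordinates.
(-7, 0, 0)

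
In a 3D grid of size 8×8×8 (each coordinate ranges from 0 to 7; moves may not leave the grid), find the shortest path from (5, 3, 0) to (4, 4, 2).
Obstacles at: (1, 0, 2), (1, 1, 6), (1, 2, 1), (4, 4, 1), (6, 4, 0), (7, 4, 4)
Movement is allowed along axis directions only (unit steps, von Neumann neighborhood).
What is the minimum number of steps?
4
(one shortest path: (5, 3, 0) → (4, 3, 0) → (4, 3, 1) → (4, 3, 2) → (4, 4, 2))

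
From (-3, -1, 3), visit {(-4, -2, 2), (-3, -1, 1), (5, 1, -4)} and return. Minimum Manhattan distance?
38
(one optimal route: (-3, -1, 3) → (-4, -2, 2) → (-3, -1, 1) → (5, 1, -4) → (-3, -1, 3))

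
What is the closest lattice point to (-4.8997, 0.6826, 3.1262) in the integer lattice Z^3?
(-5, 1, 3)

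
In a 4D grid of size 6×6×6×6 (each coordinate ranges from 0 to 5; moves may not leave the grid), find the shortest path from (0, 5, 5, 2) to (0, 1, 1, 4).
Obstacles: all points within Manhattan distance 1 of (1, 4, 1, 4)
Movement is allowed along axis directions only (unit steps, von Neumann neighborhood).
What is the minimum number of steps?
10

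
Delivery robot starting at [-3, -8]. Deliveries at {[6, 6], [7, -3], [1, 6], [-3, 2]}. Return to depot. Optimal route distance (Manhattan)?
48
(one optimal route: (-3, -8) → (7, -3) → (6, 6) → (1, 6) → (-3, 2) → (-3, -8))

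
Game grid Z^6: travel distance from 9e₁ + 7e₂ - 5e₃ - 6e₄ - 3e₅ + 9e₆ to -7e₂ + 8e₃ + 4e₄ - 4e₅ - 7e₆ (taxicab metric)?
63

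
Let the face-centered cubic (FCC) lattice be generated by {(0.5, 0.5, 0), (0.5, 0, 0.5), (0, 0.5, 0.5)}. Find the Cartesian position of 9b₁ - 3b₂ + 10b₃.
(3, 9.5, 3.5)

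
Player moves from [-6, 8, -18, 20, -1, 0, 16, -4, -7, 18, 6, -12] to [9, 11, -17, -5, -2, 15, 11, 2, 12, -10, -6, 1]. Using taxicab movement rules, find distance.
143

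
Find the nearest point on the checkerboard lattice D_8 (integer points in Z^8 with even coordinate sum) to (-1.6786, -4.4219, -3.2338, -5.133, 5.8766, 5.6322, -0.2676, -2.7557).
(-2, -5, -3, -5, 6, 6, 0, -3)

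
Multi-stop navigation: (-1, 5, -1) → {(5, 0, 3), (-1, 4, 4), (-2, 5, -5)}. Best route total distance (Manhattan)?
27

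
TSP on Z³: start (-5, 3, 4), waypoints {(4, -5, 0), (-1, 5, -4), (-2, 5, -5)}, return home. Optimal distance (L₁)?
56
(one optimal route: (-5, 3, 4) → (4, -5, 0) → (-1, 5, -4) → (-2, 5, -5) → (-5, 3, 4))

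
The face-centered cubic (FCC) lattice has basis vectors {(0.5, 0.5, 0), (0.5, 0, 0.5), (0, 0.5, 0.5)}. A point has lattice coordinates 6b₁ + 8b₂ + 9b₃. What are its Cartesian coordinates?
(7, 7.5, 8.5)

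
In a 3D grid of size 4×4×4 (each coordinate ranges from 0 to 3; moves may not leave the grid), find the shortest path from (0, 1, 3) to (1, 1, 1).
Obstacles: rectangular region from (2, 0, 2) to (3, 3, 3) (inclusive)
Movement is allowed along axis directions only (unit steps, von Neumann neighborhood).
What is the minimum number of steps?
3
(one shortest path: (0, 1, 3) → (1, 1, 3) → (1, 1, 2) → (1, 1, 1))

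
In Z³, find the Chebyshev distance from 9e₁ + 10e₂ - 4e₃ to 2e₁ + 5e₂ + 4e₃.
8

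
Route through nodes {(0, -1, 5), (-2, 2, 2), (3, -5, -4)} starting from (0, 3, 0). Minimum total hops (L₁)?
29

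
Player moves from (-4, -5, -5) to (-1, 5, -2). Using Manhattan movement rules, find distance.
16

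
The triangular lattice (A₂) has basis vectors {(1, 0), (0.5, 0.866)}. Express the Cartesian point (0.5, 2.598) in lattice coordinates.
-b₁ + 3b₂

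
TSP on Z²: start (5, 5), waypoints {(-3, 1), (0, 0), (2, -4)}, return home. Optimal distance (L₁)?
34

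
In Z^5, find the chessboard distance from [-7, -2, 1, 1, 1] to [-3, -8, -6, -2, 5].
7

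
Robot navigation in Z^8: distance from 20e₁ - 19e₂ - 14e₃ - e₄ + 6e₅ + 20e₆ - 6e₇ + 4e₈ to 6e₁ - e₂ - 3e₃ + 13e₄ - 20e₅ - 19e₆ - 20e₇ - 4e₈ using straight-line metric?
57.3934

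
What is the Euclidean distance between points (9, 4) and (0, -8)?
15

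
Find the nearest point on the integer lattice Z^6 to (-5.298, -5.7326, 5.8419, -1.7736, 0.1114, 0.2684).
(-5, -6, 6, -2, 0, 0)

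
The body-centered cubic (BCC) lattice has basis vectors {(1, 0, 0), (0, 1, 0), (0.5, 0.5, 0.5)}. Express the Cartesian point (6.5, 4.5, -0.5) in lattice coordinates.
7b₁ + 5b₂ - b₃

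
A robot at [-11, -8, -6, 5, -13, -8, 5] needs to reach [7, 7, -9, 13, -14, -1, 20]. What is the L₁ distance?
67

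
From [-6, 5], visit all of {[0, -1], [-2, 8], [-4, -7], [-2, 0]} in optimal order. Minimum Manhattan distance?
28
(one optimal route: (-6, 5) → (-2, 8) → (-2, 0) → (0, -1) → (-4, -7))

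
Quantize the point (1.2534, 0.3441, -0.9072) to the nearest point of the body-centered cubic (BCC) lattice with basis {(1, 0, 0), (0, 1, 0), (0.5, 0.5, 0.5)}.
(1, 0, -1)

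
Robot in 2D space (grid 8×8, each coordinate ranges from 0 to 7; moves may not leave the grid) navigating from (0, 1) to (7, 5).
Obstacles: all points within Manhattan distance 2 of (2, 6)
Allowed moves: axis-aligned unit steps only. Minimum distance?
11
(one shortest path: (0, 1) → (1, 1) → (2, 1) → (3, 1) → (4, 1) → (5, 1) → (6, 1) → (7, 1) → (7, 2) → (7, 3) → (7, 4) → (7, 5))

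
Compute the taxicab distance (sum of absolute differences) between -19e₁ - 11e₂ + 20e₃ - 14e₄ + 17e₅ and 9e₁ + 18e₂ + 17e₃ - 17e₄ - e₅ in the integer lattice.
81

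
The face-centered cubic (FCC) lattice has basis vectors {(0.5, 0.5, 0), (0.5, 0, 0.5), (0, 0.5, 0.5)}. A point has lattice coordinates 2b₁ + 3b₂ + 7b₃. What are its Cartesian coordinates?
(2.5, 4.5, 5)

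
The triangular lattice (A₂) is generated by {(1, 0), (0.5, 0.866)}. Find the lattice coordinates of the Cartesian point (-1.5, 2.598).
-3b₁ + 3b₂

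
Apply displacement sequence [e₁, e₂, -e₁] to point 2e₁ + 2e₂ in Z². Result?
(2, 3)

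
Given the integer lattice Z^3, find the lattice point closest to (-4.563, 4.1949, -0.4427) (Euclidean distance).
(-5, 4, 0)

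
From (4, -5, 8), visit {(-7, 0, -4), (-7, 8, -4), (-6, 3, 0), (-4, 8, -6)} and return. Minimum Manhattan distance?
80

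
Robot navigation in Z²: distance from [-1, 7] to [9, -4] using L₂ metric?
14.8661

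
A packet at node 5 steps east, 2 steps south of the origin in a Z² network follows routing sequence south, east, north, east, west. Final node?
(6, -2)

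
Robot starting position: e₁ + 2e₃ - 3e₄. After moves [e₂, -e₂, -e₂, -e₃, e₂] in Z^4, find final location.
(1, 0, 1, -3)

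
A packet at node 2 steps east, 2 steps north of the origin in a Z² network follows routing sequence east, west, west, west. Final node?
(0, 2)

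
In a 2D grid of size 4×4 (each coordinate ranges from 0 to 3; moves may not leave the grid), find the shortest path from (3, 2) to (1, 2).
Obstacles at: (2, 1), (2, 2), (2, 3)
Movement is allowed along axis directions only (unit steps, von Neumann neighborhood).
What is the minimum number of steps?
6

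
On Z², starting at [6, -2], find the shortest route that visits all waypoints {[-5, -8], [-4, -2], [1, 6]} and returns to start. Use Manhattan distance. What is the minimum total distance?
50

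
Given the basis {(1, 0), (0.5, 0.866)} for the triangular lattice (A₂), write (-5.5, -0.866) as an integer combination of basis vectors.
-5b₁ - b₂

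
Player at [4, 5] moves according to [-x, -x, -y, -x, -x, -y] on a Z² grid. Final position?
(0, 3)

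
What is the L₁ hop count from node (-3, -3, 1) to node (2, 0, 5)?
12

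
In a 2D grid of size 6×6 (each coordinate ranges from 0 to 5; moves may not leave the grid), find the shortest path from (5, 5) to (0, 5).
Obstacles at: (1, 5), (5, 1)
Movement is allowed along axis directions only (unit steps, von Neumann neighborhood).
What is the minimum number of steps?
7
(one shortest path: (5, 5) → (4, 5) → (3, 5) → (2, 5) → (2, 4) → (1, 4) → (0, 4) → (0, 5))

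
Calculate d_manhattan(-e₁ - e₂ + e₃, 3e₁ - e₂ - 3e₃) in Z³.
8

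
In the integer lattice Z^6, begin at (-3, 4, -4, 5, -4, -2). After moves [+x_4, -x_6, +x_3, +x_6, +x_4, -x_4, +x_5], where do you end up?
(-3, 4, -3, 6, -3, -2)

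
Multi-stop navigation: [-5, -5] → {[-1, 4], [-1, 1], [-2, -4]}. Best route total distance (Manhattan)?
13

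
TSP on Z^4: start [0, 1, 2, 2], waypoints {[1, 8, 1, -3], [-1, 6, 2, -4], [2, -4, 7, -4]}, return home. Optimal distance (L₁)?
56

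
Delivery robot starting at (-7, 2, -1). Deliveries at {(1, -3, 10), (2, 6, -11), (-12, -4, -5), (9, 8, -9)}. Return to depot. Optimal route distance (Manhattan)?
116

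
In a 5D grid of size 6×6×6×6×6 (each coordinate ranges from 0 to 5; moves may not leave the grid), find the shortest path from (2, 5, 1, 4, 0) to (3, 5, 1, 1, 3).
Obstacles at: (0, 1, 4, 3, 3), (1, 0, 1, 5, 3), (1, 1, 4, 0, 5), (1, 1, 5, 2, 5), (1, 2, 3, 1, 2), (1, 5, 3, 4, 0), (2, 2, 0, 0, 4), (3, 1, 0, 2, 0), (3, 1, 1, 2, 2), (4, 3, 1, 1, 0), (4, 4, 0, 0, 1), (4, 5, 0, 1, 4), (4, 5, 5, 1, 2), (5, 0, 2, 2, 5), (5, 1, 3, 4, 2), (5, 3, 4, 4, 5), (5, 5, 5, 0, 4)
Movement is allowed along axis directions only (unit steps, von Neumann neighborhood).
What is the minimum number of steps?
7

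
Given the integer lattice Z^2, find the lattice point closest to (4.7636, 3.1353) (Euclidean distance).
(5, 3)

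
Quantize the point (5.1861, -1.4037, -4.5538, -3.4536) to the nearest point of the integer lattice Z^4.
(5, -1, -5, -3)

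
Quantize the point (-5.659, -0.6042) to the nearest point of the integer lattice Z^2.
(-6, -1)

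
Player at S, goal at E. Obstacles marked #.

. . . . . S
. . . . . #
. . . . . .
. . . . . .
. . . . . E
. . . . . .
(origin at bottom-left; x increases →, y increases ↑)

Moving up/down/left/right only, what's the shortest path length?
6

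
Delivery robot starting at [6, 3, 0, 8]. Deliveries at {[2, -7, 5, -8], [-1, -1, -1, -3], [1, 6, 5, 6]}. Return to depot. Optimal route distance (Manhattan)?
86
(one optimal route: (6, 3, 0, 8) → (-1, -1, -1, -3) → (2, -7, 5, -8) → (1, 6, 5, 6) → (6, 3, 0, 8))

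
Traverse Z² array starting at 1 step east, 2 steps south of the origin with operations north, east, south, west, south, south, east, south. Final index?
(2, -5)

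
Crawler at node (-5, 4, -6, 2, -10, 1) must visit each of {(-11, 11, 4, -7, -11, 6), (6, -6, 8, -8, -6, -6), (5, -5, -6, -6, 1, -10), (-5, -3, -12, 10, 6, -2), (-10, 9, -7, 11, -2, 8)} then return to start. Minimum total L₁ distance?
246
(one optimal route: (-5, 4, -6, 2, -10, 1) → (-11, 11, 4, -7, -11, 6) → (6, -6, 8, -8, -6, -6) → (5, -5, -6, -6, 1, -10) → (-5, -3, -12, 10, 6, -2) → (-10, 9, -7, 11, -2, 8) → (-5, 4, -6, 2, -10, 1))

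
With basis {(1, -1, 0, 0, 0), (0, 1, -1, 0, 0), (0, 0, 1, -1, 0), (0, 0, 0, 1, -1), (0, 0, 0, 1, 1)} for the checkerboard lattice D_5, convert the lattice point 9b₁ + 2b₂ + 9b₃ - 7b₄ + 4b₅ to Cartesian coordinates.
(9, -7, 7, -12, 11)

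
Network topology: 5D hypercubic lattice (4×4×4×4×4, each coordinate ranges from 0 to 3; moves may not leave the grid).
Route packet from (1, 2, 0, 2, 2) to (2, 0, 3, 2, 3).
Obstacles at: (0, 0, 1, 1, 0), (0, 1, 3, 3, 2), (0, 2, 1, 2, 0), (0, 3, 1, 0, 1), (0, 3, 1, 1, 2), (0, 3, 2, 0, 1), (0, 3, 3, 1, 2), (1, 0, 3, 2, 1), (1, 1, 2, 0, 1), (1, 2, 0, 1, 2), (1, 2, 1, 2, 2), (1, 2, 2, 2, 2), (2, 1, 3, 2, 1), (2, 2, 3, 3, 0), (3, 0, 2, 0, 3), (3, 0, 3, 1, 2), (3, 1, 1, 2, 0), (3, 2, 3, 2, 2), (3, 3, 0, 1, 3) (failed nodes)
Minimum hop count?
7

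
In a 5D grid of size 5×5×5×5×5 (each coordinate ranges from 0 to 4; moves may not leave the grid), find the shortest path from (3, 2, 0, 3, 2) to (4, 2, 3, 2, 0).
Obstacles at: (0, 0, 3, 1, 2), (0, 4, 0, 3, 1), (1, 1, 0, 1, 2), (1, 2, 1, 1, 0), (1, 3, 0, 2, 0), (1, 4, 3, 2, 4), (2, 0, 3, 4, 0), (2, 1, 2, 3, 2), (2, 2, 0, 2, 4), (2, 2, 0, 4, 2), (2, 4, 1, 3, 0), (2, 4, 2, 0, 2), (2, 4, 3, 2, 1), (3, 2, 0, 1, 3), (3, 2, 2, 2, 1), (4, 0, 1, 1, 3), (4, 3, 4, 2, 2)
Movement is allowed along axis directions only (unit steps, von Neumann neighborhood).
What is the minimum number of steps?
7
(one shortest path: (3, 2, 0, 3, 2) → (4, 2, 0, 3, 2) → (4, 2, 1, 3, 2) → (4, 2, 2, 3, 2) → (4, 2, 3, 3, 2) → (4, 2, 3, 2, 2) → (4, 2, 3, 2, 1) → (4, 2, 3, 2, 0))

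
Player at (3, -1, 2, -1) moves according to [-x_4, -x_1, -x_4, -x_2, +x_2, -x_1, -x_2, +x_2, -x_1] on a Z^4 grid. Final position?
(0, -1, 2, -3)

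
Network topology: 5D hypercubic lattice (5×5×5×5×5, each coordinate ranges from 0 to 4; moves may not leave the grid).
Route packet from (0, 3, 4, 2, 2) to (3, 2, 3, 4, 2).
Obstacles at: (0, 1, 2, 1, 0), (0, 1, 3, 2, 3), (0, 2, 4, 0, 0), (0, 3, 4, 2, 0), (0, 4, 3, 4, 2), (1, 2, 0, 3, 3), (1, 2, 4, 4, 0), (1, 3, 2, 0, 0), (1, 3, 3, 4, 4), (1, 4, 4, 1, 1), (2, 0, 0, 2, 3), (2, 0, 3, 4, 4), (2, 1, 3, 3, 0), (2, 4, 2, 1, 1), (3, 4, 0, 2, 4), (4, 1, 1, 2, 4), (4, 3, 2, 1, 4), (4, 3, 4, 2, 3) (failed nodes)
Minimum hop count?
7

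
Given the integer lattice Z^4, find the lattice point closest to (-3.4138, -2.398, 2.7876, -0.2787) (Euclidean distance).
(-3, -2, 3, 0)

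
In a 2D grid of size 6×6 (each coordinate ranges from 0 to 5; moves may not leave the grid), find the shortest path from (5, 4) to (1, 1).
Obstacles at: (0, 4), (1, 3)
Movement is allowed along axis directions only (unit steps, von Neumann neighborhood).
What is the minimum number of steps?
7
(one shortest path: (5, 4) → (4, 4) → (3, 4) → (2, 4) → (2, 3) → (2, 2) → (1, 2) → (1, 1))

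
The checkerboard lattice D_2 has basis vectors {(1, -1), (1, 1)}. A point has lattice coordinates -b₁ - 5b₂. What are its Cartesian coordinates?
(-6, -4)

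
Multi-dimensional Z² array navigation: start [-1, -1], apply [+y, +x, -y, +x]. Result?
(1, -1)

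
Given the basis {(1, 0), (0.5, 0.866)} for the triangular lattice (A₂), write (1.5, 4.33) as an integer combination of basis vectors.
-b₁ + 5b₂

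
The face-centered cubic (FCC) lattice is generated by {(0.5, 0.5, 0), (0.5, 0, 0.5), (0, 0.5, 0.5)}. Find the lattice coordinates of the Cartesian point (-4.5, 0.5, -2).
-2b₁ - 7b₂ + 3b₃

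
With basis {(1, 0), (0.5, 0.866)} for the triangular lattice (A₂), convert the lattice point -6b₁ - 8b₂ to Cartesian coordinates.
(-10, -6.928)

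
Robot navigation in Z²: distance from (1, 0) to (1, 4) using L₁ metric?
4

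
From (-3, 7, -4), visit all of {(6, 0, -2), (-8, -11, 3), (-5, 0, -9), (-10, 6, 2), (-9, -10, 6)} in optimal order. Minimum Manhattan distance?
83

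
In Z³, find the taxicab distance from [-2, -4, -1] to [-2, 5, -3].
11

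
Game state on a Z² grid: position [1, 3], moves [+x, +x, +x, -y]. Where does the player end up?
(4, 2)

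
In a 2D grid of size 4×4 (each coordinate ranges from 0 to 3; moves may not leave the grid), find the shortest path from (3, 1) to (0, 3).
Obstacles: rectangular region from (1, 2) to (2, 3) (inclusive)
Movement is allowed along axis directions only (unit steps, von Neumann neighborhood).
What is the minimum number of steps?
5
(one shortest path: (3, 1) → (2, 1) → (1, 1) → (0, 1) → (0, 2) → (0, 3))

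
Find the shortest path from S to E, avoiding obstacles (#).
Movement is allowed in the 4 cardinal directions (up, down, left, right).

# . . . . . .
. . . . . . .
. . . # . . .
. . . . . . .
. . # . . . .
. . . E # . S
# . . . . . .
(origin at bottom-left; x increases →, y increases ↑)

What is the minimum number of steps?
5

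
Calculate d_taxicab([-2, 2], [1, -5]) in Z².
10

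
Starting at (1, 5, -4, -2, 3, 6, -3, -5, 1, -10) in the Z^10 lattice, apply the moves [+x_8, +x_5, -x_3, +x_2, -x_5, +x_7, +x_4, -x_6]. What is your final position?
(1, 6, -5, -1, 3, 5, -2, -4, 1, -10)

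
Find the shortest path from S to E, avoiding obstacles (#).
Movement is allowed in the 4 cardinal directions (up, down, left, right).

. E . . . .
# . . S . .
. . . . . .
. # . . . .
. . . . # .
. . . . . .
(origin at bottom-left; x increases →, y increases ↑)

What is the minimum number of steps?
3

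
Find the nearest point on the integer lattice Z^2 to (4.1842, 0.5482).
(4, 1)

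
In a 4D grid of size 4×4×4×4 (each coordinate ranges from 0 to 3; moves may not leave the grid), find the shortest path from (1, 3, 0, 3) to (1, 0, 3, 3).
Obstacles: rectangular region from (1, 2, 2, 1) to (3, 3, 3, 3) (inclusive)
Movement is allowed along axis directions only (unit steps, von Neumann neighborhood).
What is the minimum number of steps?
6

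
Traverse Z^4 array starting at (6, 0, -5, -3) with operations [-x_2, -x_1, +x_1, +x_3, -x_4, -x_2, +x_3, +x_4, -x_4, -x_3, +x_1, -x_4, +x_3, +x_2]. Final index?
(7, -1, -3, -5)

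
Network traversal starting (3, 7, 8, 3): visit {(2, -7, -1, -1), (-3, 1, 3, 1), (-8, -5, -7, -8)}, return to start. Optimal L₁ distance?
102
(one optimal route: (3, 7, 8, 3) → (2, -7, -1, -1) → (-8, -5, -7, -8) → (-3, 1, 3, 1) → (3, 7, 8, 3))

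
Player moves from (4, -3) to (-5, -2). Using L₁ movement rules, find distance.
10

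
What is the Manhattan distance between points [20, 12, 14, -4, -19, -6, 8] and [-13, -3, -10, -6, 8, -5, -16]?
126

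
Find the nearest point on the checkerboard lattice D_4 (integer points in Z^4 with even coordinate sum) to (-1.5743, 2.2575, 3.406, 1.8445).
(-1, 2, 3, 2)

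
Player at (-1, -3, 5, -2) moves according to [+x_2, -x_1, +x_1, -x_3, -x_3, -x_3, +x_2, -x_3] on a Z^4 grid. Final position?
(-1, -1, 1, -2)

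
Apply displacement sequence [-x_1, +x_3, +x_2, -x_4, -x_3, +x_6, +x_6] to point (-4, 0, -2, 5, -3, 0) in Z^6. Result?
(-5, 1, -2, 4, -3, 2)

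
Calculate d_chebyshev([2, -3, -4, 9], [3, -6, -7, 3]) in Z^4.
6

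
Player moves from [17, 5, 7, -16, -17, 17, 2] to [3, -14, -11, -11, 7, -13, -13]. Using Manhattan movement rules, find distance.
125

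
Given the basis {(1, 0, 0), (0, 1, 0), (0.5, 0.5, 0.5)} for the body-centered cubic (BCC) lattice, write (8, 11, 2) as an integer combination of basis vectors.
6b₁ + 9b₂ + 4b₃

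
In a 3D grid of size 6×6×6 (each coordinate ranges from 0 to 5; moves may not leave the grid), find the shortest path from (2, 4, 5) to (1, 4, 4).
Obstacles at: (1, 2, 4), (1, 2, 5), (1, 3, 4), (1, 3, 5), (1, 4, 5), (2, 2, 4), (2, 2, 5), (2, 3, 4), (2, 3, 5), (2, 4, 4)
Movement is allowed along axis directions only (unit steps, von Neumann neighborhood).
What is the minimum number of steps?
4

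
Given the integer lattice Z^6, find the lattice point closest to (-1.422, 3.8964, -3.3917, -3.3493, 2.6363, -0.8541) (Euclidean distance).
(-1, 4, -3, -3, 3, -1)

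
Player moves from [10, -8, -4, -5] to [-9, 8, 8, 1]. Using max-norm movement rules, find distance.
19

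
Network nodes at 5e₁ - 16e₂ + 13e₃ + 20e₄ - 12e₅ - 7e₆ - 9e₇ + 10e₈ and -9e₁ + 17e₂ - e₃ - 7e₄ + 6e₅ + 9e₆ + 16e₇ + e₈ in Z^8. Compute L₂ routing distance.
59.127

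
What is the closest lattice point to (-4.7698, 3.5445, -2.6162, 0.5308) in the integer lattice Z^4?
(-5, 4, -3, 1)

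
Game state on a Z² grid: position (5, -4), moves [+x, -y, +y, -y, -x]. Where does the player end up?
(5, -5)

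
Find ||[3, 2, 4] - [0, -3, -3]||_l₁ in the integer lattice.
15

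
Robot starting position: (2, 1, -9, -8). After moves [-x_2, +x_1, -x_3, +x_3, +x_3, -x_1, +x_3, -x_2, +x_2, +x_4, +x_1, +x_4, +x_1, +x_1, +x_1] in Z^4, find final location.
(6, 0, -7, -6)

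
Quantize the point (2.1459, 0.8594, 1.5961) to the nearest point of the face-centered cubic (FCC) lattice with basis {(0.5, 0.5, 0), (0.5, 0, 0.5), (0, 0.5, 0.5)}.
(2.5, 1, 1.5)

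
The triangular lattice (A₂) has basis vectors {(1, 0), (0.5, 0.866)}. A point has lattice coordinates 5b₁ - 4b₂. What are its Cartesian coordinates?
(3, -3.464)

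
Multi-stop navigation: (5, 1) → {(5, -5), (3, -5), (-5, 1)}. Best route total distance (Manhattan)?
22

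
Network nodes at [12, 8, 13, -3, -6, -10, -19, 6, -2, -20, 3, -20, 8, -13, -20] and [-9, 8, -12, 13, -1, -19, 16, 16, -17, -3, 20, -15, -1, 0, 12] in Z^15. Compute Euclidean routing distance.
69.6778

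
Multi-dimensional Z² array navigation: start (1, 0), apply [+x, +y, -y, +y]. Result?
(2, 1)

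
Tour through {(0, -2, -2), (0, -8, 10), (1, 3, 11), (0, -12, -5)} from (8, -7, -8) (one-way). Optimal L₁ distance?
60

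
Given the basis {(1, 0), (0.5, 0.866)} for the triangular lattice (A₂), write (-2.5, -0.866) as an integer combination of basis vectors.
-2b₁ - b₂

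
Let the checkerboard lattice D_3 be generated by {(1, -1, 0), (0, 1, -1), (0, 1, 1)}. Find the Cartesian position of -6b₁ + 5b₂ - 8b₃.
(-6, 3, -13)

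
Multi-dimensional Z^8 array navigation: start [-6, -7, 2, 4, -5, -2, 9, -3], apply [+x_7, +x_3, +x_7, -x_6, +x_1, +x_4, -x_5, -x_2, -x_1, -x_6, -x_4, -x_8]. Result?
(-6, -8, 3, 4, -6, -4, 11, -4)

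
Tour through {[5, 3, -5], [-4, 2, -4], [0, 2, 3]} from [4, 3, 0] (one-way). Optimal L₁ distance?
28
(one optimal route: (4, 3, 0) → (5, 3, -5) → (-4, 2, -4) → (0, 2, 3))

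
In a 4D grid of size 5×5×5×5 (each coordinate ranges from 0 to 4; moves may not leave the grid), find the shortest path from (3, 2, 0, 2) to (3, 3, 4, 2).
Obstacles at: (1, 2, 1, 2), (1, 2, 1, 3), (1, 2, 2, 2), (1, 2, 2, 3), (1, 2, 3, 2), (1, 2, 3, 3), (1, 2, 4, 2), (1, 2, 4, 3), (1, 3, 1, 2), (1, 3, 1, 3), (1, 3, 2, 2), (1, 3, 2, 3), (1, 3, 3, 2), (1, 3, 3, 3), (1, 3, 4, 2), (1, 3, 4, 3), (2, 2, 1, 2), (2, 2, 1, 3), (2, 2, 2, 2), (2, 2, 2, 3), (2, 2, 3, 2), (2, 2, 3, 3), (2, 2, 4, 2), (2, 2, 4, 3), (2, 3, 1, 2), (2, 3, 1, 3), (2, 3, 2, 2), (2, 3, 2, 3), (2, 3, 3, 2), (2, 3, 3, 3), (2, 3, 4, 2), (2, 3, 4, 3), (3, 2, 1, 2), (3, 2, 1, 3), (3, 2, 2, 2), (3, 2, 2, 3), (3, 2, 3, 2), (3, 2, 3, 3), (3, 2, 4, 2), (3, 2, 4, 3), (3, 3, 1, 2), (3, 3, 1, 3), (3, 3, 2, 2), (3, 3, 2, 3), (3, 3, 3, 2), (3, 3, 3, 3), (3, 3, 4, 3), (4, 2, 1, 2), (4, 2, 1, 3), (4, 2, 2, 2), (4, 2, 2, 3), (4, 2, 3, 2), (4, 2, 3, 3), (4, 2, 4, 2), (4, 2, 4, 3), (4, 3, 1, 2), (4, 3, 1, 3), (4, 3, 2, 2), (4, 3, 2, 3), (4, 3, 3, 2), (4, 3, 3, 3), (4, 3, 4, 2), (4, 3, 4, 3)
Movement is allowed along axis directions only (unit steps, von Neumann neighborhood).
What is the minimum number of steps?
7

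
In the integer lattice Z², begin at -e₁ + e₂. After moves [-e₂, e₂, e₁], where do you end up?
(0, 1)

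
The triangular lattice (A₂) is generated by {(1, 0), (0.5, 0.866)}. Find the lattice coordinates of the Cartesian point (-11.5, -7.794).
-7b₁ - 9b₂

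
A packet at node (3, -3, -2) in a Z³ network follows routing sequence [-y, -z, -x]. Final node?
(2, -4, -3)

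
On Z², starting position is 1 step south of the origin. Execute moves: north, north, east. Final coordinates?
(1, 1)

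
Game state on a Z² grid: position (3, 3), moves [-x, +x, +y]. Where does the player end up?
(3, 4)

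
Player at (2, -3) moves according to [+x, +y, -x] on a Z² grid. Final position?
(2, -2)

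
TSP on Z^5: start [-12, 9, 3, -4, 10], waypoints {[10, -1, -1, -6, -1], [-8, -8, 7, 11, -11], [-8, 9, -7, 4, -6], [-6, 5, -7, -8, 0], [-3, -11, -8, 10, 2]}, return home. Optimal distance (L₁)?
232
(one optimal route: (-12, 9, 3, -4, 10) → (-8, 9, -7, 4, -6) → (-8, -8, 7, 11, -11) → (-3, -11, -8, 10, 2) → (10, -1, -1, -6, -1) → (-6, 5, -7, -8, 0) → (-12, 9, 3, -4, 10))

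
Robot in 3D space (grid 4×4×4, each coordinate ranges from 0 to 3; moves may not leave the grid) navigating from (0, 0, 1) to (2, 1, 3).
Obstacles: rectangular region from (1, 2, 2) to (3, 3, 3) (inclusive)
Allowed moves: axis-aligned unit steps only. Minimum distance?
5
(one shortest path: (0, 0, 1) → (1, 0, 1) → (2, 0, 1) → (2, 1, 1) → (2, 1, 2) → (2, 1, 3))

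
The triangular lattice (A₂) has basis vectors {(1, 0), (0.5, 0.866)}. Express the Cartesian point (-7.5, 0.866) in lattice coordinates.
-8b₁ + b₂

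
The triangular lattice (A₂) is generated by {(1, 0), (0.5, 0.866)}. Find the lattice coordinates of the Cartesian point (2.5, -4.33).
5b₁ - 5b₂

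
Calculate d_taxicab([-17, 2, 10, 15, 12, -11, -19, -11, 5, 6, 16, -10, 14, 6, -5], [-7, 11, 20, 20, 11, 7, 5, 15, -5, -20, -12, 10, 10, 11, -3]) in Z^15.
198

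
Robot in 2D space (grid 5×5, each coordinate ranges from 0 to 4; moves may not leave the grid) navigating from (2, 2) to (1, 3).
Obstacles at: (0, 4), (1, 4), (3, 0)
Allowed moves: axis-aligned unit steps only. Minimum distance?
2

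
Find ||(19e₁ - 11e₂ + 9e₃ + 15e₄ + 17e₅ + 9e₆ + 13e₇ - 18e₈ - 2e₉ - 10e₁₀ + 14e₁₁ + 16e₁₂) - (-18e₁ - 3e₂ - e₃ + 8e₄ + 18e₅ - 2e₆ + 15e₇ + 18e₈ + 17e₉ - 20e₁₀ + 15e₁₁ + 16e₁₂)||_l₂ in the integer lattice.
58.8727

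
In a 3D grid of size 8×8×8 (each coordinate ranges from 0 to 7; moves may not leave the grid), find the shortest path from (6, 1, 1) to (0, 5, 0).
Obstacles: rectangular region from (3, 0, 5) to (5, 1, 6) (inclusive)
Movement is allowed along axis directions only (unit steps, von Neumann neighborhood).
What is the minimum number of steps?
11
(one shortest path: (6, 1, 1) → (5, 1, 1) → (4, 1, 1) → (3, 1, 1) → (2, 1, 1) → (1, 1, 1) → (0, 1, 1) → (0, 2, 1) → (0, 3, 1) → (0, 4, 1) → (0, 5, 1) → (0, 5, 0))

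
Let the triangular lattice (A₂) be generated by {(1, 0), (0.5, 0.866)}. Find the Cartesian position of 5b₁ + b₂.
(5.5, 0.866)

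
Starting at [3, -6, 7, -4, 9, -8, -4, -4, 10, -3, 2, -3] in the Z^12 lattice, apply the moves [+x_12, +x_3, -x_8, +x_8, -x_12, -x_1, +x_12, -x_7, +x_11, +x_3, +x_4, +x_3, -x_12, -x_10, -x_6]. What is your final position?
(2, -6, 10, -3, 9, -9, -5, -4, 10, -4, 3, -3)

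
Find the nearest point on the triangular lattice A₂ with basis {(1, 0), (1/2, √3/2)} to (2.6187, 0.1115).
(3, 0)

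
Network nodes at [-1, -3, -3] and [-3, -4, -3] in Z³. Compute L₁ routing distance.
3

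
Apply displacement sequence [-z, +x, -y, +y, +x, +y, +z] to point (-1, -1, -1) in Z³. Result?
(1, 0, -1)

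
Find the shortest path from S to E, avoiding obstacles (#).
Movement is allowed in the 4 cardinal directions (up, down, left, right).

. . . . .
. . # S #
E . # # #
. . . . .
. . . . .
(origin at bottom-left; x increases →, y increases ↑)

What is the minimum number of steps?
6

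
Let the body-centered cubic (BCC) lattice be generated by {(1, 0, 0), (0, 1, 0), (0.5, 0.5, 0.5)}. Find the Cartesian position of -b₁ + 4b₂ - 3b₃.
(-2.5, 2.5, -1.5)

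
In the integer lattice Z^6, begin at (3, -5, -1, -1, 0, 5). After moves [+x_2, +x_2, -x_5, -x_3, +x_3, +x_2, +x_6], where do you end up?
(3, -2, -1, -1, -1, 6)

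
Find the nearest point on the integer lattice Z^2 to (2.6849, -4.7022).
(3, -5)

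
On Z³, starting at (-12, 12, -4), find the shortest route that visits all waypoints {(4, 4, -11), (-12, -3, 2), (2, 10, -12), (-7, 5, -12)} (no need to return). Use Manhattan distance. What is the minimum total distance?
70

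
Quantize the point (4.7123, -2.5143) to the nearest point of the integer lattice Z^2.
(5, -3)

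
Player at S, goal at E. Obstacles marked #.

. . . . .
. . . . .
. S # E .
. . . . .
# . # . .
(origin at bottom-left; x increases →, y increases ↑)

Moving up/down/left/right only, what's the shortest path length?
4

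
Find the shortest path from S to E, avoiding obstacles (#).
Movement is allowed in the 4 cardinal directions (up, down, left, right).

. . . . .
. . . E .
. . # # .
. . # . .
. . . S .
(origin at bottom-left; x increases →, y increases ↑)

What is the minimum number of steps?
5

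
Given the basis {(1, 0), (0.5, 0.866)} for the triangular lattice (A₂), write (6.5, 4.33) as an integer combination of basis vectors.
4b₁ + 5b₂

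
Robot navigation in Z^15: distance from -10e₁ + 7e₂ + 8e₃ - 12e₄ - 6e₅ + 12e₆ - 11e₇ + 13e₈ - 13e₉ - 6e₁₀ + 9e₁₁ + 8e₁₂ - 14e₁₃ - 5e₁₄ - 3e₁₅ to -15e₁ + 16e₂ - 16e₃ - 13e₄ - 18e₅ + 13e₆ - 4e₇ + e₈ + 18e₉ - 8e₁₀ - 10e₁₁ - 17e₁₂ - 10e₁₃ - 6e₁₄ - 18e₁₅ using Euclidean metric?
56.6922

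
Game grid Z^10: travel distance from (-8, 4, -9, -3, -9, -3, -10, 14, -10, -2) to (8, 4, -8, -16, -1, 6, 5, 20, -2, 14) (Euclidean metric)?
33.9411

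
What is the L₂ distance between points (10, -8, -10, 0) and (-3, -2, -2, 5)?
17.1464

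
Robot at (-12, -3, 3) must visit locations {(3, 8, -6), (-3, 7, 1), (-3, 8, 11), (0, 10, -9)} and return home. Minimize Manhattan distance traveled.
96
(one optimal route: (-12, -3, 3) → (-3, 7, 1) → (3, 8, -6) → (0, 10, -9) → (-3, 8, 11) → (-12, -3, 3))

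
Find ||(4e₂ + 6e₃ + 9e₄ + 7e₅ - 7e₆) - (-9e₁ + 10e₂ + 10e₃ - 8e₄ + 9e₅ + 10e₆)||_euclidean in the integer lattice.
26.7395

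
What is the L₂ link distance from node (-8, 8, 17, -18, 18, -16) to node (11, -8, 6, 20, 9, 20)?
59.6574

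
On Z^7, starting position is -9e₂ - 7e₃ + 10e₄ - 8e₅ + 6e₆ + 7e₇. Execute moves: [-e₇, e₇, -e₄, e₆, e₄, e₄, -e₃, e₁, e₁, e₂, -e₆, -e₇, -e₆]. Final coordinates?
(2, -8, -8, 11, -8, 5, 6)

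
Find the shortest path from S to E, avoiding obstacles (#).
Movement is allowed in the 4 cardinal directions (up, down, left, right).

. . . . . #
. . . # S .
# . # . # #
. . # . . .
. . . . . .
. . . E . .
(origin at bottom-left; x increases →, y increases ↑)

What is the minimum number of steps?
11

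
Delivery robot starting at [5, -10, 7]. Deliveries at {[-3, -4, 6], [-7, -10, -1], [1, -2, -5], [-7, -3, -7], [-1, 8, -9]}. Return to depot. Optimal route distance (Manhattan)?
100
(one optimal route: (5, -10, 7) → (-3, -4, 6) → (1, -2, -5) → (-1, 8, -9) → (-7, -3, -7) → (-7, -10, -1) → (5, -10, 7))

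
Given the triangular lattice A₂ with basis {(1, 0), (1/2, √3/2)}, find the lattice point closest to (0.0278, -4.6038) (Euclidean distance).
(0.5, -4.33)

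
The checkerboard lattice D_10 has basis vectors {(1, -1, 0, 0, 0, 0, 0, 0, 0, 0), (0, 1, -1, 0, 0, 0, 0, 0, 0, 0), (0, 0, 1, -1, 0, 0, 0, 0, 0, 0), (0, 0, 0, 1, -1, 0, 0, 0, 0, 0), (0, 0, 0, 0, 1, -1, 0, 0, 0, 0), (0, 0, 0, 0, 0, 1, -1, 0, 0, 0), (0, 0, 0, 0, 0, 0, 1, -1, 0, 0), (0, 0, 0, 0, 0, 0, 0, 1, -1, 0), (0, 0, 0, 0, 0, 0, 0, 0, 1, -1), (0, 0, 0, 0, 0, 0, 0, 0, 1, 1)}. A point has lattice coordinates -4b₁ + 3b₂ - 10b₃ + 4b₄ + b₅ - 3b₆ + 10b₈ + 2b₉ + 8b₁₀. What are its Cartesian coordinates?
(-4, 7, -13, 14, -3, -4, 3, 10, 0, 6)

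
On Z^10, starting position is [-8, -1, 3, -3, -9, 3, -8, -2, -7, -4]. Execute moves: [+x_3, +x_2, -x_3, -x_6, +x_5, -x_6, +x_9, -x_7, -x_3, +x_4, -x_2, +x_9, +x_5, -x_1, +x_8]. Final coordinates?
(-9, -1, 2, -2, -7, 1, -9, -1, -5, -4)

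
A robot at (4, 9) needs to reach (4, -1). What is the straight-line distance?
10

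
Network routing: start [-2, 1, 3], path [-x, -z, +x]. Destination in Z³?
(-2, 1, 2)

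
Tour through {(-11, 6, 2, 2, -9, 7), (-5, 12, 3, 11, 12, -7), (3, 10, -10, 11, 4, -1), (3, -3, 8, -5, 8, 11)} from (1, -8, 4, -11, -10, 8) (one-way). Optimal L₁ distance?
189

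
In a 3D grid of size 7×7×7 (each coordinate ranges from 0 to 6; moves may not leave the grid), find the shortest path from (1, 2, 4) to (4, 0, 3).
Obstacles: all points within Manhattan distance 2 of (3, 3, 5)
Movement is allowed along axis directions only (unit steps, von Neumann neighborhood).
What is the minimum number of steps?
6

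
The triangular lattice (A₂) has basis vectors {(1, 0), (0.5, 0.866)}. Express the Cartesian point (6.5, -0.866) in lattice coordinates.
7b₁ - b₂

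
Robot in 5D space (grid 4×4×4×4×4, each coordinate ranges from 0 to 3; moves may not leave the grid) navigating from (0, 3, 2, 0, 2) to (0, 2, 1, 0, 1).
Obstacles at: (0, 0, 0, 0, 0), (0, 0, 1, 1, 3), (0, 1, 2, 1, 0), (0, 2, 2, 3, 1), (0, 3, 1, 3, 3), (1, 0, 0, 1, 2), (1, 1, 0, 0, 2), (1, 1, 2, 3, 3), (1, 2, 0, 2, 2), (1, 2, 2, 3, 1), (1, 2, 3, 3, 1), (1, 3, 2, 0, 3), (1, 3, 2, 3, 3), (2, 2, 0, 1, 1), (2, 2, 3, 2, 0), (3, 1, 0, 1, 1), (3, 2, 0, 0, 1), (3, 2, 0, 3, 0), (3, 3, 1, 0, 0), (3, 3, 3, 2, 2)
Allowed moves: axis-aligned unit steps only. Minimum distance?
3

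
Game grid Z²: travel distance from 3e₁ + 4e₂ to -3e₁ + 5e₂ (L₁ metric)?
7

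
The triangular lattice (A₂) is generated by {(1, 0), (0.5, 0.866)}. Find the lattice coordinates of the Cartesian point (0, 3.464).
-2b₁ + 4b₂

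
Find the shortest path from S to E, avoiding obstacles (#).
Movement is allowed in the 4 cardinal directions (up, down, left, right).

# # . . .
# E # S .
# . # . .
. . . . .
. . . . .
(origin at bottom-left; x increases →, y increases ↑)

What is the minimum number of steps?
6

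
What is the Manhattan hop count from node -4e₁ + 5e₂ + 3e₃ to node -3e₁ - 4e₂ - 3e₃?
16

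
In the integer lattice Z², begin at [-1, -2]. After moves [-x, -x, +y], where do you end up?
(-3, -1)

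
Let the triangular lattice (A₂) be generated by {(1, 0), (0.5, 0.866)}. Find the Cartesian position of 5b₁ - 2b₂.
(4, -1.732)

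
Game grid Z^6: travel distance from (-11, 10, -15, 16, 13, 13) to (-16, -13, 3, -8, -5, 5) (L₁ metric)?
96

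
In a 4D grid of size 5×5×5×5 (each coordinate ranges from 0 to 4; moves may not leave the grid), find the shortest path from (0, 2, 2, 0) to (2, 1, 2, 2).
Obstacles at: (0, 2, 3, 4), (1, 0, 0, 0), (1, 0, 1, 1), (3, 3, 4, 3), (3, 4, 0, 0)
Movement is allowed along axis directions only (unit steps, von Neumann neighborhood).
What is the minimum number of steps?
5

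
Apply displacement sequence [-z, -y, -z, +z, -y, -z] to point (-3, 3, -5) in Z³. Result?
(-3, 1, -7)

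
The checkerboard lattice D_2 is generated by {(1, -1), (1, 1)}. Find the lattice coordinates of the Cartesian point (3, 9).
-3b₁ + 6b₂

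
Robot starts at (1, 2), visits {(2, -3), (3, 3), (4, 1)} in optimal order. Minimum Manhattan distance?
12
(one optimal route: (1, 2) → (3, 3) → (4, 1) → (2, -3))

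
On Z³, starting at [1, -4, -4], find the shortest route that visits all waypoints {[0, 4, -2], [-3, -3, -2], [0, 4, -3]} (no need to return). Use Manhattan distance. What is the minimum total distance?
18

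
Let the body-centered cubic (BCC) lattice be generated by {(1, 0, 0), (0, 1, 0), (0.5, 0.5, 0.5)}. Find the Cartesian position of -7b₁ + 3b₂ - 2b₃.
(-8, 2, -1)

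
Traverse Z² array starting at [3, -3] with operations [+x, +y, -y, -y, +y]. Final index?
(4, -3)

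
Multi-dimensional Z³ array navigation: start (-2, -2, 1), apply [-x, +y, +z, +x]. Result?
(-2, -1, 2)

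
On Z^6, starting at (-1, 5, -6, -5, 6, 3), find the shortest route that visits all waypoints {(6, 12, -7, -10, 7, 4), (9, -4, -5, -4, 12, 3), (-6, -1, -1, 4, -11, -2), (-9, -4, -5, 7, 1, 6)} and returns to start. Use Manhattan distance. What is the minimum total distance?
178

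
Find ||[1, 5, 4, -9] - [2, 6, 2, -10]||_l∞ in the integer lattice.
2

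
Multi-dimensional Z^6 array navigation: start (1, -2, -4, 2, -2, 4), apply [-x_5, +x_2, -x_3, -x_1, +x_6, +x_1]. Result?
(1, -1, -5, 2, -3, 5)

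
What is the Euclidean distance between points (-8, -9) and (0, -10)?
8.06226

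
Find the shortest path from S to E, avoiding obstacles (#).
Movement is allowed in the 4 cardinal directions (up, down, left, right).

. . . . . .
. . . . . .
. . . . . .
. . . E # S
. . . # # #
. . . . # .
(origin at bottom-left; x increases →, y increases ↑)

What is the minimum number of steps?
4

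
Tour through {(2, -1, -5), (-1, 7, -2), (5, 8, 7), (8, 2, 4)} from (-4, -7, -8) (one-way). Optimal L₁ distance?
57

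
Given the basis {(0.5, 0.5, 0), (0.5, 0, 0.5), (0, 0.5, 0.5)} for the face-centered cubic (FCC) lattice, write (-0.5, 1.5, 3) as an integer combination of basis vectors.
-2b₁ + b₂ + 5b₃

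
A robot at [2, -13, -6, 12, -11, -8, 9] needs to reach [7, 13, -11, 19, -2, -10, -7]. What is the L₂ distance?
33.4066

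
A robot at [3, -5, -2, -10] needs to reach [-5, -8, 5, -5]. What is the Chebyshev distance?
8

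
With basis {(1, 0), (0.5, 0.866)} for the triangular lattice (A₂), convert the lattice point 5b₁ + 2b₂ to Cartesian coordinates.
(6, 1.732)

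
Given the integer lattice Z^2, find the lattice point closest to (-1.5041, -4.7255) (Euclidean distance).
(-2, -5)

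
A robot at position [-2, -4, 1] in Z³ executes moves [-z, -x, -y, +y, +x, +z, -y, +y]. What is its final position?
(-2, -4, 1)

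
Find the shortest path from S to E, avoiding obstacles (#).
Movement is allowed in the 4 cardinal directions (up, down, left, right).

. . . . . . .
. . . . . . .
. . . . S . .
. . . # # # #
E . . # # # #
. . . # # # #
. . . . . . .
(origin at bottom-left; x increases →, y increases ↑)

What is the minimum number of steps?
6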